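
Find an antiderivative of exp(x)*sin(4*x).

exp(x)*sin(4*x)/17 - 4*exp(x)*cos(4*x)/17 + C

Let I denote the integral. Integrate by parts with u = sin(4*x), dv = exp(x) dx, so v = exp(x): I = exp(x)*sin(4*x) − 4·∫ exp(x)*cos(4*x) dx.
Apply parts again with u = cos(4*x), dv = exp(x) dx: ∫ exp(x)*cos(4*x) dx = exp(x)*cos(4*x) + 4·I. Substituting back brings back I: I = exp(x)*sin(4*x) - 4*exp(x)*cos(4*x) − 16·I.
Solving for I: (1 + 16)·I equals the remaining terms, so I = (1/17)·(exp(x)*sin(4*x) - 4*exp(x)*cos(4*x)).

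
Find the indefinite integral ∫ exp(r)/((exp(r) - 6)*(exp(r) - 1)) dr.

log(exp(r) - 6)/5 - log(exp(r) - 1)/5 + C

Let u = e^r, du = e^r dr.
The integral becomes ∫ du/((u-1)(u-6)); decompose into partial fractions.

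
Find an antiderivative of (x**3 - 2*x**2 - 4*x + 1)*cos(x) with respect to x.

Use integration by parts with u = x**3 - 2*x**2 - 4*x + 1, dv = cos(x) dx, so v = sin(x).
Apply parts 3 times (tabular method): alternate signs, differentiate u down to 0, integrate dv up.

x**3*sin(x) - 2*x**2*sin(x) + 3*x**2*cos(x) - 10*x*sin(x) - 4*x*cos(x) + 5*sin(x) - 10*cos(x) + C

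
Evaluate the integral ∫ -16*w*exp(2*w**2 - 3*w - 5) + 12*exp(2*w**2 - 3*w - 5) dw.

Let u = 2*w**2 - 3*w - 5, so du = (4*w - 3) dw.
Rewriting, the integral becomes -4·∫ e^u du = -4·e^u.
Substituting back, u = 2*w**2 - 3*w - 5.

-4*exp(2*w**2 - 3*w - 5) + C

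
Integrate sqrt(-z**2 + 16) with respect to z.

Substitute z = 4·sin(θ), so dz = 4·cos(θ) dθ and the radical becomes sqrt(-z**2 + 16) = 4·cos(θ) by the Pythagorean identity.
Integrate the resulting trig expression in θ, then back-substitute θ = asin(z/4), sin(θ) = z/4, cos(θ) = sqrt(-z**2 + 16)/4 (absorbing any constant into C).

z*sqrt(-z**2 + 16)/2 + 8*asin(z/4) + C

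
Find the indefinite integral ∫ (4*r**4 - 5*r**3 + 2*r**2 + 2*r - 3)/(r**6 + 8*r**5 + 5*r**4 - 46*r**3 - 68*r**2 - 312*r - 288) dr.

5*log(r - 3)/78 - log(r + 1)/50 + 13*log(r + 4)/8 - 2107*log(r + 6)/1200 + 451*log(r**2 + 4)/10400 - 643*atan(r/2)/5200 + C

Factor the denominator: (r - 3)*(r + 1)*(r + 4)*(r + 6)*(r**2 + 4).
Partial-fraction decomposition: (451*r - 1286)/(5200*(r**2 + 4)) - 2107/(1200*(r + 6)) + 13/(8*(r + 4)) - 1/(50*(r + 1)) + 5/(78*(r - 3)).
Integrate each term; A/(r−a) gives A·log|r−a|; the (Br+D)/(r²+p²) term gives a log and an atan.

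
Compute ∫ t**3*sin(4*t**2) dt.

Let u = t², du = 2t dt; rewrite as (1/2)∫ u^1·sin(4u) du.
Now integrate by parts 1 time.

-t**2*cos(4*t**2)/8 + sin(4*t**2)/32 + C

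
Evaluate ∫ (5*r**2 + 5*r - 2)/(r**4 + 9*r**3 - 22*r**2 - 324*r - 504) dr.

Factor the denominator: (r - 6)*(r + 2)*(r + 6)*(r + 7).
Partial-fraction decomposition: -16/(5*(r + 7)) + 37/(12*(r + 6)) - 1/(20*(r + 2)) + 1/(6*(r - 6)).
Integrate each term: A/(r−a) contributes A·log|r−a|.

log(r - 6)/6 - log(r + 2)/20 + 37*log(r + 6)/12 - 16*log(r + 7)/5 + C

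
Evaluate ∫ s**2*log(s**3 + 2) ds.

s**3*log(s**3 + 2)/3 - s**3/3 + 2*log(s**3 + 2)/3 + C

Let u = s**3 + 2, so du = (3*s**2) ds.
The integral becomes (1/3)·∫ log(u) du; integrate by parts with u′=log(u), dv′=du.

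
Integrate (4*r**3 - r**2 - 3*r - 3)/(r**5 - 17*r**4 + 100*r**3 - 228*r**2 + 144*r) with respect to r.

-log(r)/48 - 353*log(r - 6)/75 + 75*log(r - 4)/16 + log(r - 1)/25 - 269/(20*r - 120) + C

Factor the denominator: r*(r - 6)**2*(r - 4)*(r - 1).
Partial-fraction decomposition: 1/(25*(r - 1)) + 75/(16*(r - 4)) - 353/(75*(r - 6)) + 269/(20*(r - 6)**2) - 1/(48*r).
Integrate each term; A/(r−a) gives A·log|r−a|; A/(r−a)² gives −A/(r−a).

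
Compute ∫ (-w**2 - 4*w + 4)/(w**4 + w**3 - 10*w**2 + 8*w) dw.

log(w)/2 - 2*log(w - 2)/3 + log(w - 1)/5 - log(w + 4)/30 + C

Factor the denominator: w*(w - 2)*(w - 1)*(w + 4).
Partial-fraction decomposition: -1/(30*(w + 4)) + 1/(5*(w - 1)) - 2/(3*(w - 2)) + 1/(2*w).
Integrate each term: A/(w−a) contributes A·log|w−a|.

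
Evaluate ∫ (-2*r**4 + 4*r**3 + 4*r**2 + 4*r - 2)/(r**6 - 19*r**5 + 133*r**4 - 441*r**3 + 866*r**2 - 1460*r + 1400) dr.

Factor the denominator: (r - 7)*(r - 5)**2*(r - 2)*(r**2 + 4).
Partial-fraction decomposition: -(6325*r - 10686)/(178292*(r**2 + 4)) - 11/(180*(r - 2)) + 23638/(7569*(r - 5)) + 316/(87*(r - 5)**2) - 802/(265*(r - 7)).
Integrate each term; A/(r−a) gives A·log|r−a|; the (Br+D)/(r²+p²) term gives a log and an atan.

-802*log(r - 7)/265 + 23638*log(r - 5)/7569 - 11*log(r - 2)/180 - 6325*log(r**2 + 4)/356584 + 5343*atan(r/2)/178292 - 316/(87*r - 435) + C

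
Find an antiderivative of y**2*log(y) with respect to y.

Use integration by parts with u = log(y), dv = y**2 dy.
Then du = 1/y dy and v = y**3/3.

y**3*log(y)/3 - y**3/9 + C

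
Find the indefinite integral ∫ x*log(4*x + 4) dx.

x**2*log(4*x + 4)/2 - x**2/4 + x/2 - log(x + 1)/2 + C

Use integration by parts with u = log(4*x + 4), dv = x dx.
Then du = 4/(4*x + 4) dx and v = x**2/2.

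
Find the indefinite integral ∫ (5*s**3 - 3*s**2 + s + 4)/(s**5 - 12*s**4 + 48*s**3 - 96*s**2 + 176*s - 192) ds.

491*log(s - 6)/160 - 7*log(s - 4)/2 + 17*log(s - 2)/32 - log(s**2 + 4)/20 - 19*atan(s/2)/80 + C

Factor the denominator: (s - 6)*(s - 4)*(s - 2)*(s**2 + 4).
Partial-fraction decomposition: -(4*s + 19)/(40*(s**2 + 4)) + 17/(32*(s - 2)) - 7/(2*(s - 4)) + 491/(160*(s - 6)).
Integrate each term; A/(s−a) gives A·log|s−a|; the (Bs+D)/(s²+p²) term gives a log and an atan.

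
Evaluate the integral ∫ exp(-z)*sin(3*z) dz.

Let I denote the integral. Integrate by parts with u = sin(3*z), dv = exp(-z) dz, so v = -exp(-z): I = -exp(-z)*sin(3*z) + 3·∫ exp(-z)*cos(3*z) dz.
Apply parts again with u = cos(3*z), dv = exp(-z) dz: ∫ exp(-z)*cos(3*z) dz = -exp(-z)*cos(3*z) − 3·I. Substituting back brings back I: I = -exp(-z)*sin(3*z) - 3*exp(-z)*cos(3*z) − 9·I.
Solving for I: (1 + 9)·I equals the remaining terms, so I = (1/10)·(-exp(-z)*sin(3*z) - 3*exp(-z)*cos(3*z)).

-exp(-z)*sin(3*z)/10 - 3*exp(-z)*cos(3*z)/10 + C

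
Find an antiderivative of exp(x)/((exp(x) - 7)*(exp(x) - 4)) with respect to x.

log(exp(x) - 7)/3 - log(exp(x) - 4)/3 + C

Let u = e^x, du = e^x dx.
The integral becomes ∫ du/((u-7)(u-4)); decompose into partial fractions.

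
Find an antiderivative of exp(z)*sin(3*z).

exp(z)*sin(3*z)/10 - 3*exp(z)*cos(3*z)/10 + C

Let I denote the integral. Integrate by parts with u = sin(3*z), dv = exp(z) dz, so v = exp(z): I = exp(z)*sin(3*z) − 3·∫ exp(z)*cos(3*z) dz.
Apply parts again with u = cos(3*z), dv = exp(z) dz: ∫ exp(z)*cos(3*z) dz = exp(z)*cos(3*z) + 3·I. Substituting back brings back I: I = exp(z)*sin(3*z) - 3*exp(z)*cos(3*z) − 9·I.
Solving for I: (1 + 9)·I equals the remaining terms, so I = (1/10)·(exp(z)*sin(3*z) - 3*exp(z)*cos(3*z)).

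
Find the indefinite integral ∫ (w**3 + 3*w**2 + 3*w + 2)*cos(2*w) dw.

Use integration by parts with u = w**3 + 3*w**2 + 3*w + 2, dv = cos(2*w) dw, so v = sin(2*w)/2.
Apply parts 3 times (tabular method): alternate signs, differentiate u down to 0, integrate dv up.

w**3*sin(2*w)/2 + 3*w**2*sin(2*w)/2 + 3*w**2*cos(2*w)/4 + 3*w*sin(2*w)/4 + 3*w*cos(2*w)/2 + sin(2*w)/4 + 3*cos(2*w)/8 + C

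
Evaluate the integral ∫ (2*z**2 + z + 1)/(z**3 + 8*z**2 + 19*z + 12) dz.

log(z + 1)/3 - 8*log(z + 3) + 29*log(z + 4)/3 + C

Factor the denominator: (z + 1)*(z + 3)*(z + 4).
Partial-fraction decomposition: 29/(3*(z + 4)) - 8/(z + 3) + 1/(3*(z + 1)).
Integrate each term: A/(z−a) contributes A·log|z−a|.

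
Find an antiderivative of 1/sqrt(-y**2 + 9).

asin(y/3) + C

Substitute y = 3·sin(θ), so dy = 3·cos(θ) dθ and the radical becomes sqrt(-y**2 + 9) = 3·cos(θ) by the Pythagorean identity.
Integrate the resulting trig expression in θ, then back-substitute θ = asin(y/3), sin(θ) = y/3, cos(θ) = sqrt(-y**2 + 9)/3 (absorbing any constant into C).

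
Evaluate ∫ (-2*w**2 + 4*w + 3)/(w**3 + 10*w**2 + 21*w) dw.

log(w)/7 + 9*log(w + 3)/4 - 123*log(w + 7)/28 + C

Factor the denominator: w*(w + 3)*(w + 7).
Partial-fraction decomposition: -123/(28*(w + 7)) + 9/(4*(w + 3)) + 1/(7*w).
Integrate each term: A/(w−a) contributes A·log|w−a|.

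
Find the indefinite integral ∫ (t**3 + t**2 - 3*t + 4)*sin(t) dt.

-t**3*cos(t) + 3*t**2*sin(t) - t**2*cos(t) + 2*t*sin(t) + 9*t*cos(t) - 9*sin(t) - 2*cos(t) + C

Use integration by parts with u = t**3 + t**2 - 3*t + 4, dv = sin(t) dt, so v = -cos(t).
Apply parts 3 times (tabular method): alternate signs, differentiate u down to 0, integrate dv up.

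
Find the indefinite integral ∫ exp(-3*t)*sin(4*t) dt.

-3*exp(-3*t)*sin(4*t)/25 - 4*exp(-3*t)*cos(4*t)/25 + C

Let I denote the integral. Integrate by parts with u = sin(4*t), dv = exp(-3*t) dt, so v = -exp(-3*t)/3: I = -exp(-3*t)*sin(4*t)/3 + (4/3)·∫ exp(-3*t)*cos(4*t) dt.
Apply parts again with u = cos(4*t), dv = exp(-3*t) dt: ∫ exp(-3*t)*cos(4*t) dt = -exp(-3*t)*cos(4*t)/3 − (4/3)·I. Substituting back brings back I: I = -exp(-3*t)*sin(4*t)/3 - 4*exp(-3*t)*cos(4*t)/9 − (16/9)·I.
Solving for I: (1 + 16/9)·I equals the remaining terms, so I = (9/25)·(-exp(-3*t)*sin(4*t)/3 - 4*exp(-3*t)*cos(4*t)/9).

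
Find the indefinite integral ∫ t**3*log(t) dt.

t**4*log(t)/4 - t**4/16 + C

Use integration by parts with u = log(t), dv = t**3 dt.
Then du = 1/t dt and v = t**4/4.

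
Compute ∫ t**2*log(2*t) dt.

Use integration by parts with u = log(2*t), dv = t**2 dt.
Then du = 1/t dt and v = t**3/3.

t**3*(log(t) + log(2))/3 - t**3/9 + C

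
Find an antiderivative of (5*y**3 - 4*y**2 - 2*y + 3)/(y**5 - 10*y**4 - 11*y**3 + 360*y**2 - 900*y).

-log(y)/300 + 103*log(y - 6)/8 - 38517*log(y - 5)/3025 - 403*log(y + 6)/2904 + 518/(55*y - 275) + C

Factor the denominator: y*(y - 6)*(y - 5)**2*(y + 6).
Partial-fraction decomposition: -403/(2904*(y + 6)) - 38517/(3025*(y - 5)) - 518/(55*(y - 5)**2) + 103/(8*(y - 6)) - 1/(300*y).
Integrate each term; A/(y−a) gives A·log|y−a|; A/(y−a)² gives −A/(y−a).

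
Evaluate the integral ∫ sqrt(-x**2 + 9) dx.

Substitute x = 3·sin(θ), so dx = 3·cos(θ) dθ and the radical becomes sqrt(-x**2 + 9) = 3·cos(θ) by the Pythagorean identity.
Integrate the resulting trig expression in θ, then back-substitute θ = asin(x/3), sin(θ) = x/3, cos(θ) = sqrt(-x**2 + 9)/3 (absorbing any constant into C).

x*sqrt(-x**2 + 9)/2 + 9*asin(x/3)/2 + C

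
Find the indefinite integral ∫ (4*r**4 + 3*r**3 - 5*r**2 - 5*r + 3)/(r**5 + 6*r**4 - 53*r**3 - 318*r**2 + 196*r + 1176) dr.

Factor the denominator: (r - 7)*(r - 2)*(r + 2)*(r + 6)*(r + 7).
Partial-fraction decomposition: 4184/(315*(r + 7)) - 4389/(416*(r + 6)) + 11/(240*(r + 2)) - 61/(1440*(r - 2)) + 1726/(1365*(r - 7)).
Integrate each term: A/(r−a) contributes A·log|r−a|.

1726*log(r - 7)/1365 - 61*log(r - 2)/1440 + 11*log(r + 2)/240 - 4389*log(r + 6)/416 + 4184*log(r + 7)/315 + C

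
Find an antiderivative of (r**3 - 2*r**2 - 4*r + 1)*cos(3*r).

r**3*sin(3*r)/3 - 2*r**2*sin(3*r)/3 + r**2*cos(3*r)/3 - 14*r*sin(3*r)/9 - 4*r*cos(3*r)/9 + 13*sin(3*r)/27 - 14*cos(3*r)/27 + C

Use integration by parts with u = r**3 - 2*r**2 - 4*r + 1, dv = cos(3*r) dr, so v = sin(3*r)/3.
Apply parts 3 times (tabular method): alternate signs, differentiate u down to 0, integrate dv up.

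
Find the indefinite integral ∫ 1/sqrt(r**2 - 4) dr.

Substitute r = 2·sec(θ), so dr = 2·sec(θ)*tan(θ) dθ and the radical becomes sqrt(r**2 - 4) = 2·tan(θ) by the Pythagorean identity.
Integrate the resulting trig expression in θ, then back-substitute sec(θ) = r/2, tan(θ) = sqrt(r**2 - 4)/2 (absorbing any constant into C).

log(r + sqrt(r**2 - 4)) + C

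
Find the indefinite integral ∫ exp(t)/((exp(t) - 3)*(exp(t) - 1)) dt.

Let u = e^t, du = e^t dt.
The integral becomes ∫ du/((u-1)(u-3)); decompose into partial fractions.

log(exp(t) - 3)/2 - log(exp(t) - 1)/2 + C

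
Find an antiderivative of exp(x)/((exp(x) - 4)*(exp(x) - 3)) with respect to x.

Let u = e^x, du = e^x dx.
The integral becomes ∫ du/((u-4)(u-3)); decompose into partial fractions.

log(exp(x) - 4) - log(exp(x) - 3) + C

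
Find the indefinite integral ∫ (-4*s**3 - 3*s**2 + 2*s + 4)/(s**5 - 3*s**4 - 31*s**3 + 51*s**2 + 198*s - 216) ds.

-478*log(s - 6)/675 + 125*log(s - 3)/252 - log(s - 1)/200 - 79*log(s + 3)/216 + 102*log(s + 4)/175 + C

Factor the denominator: (s - 6)*(s - 3)*(s - 1)*(s + 3)*(s + 4).
Partial-fraction decomposition: 102/(175*(s + 4)) - 79/(216*(s + 3)) - 1/(200*(s - 1)) + 125/(252*(s - 3)) - 478/(675*(s - 6)).
Integrate each term: A/(s−a) contributes A·log|s−a|.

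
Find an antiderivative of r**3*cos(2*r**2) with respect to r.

r**2*sin(2*r**2)/4 + cos(2*r**2)/8 + C

Let u = r², du = 2r dr; rewrite as (1/2)∫ u^1·cos(2u) du.
Now integrate by parts 1 time.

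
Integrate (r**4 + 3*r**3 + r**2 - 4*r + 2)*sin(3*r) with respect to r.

-r**4*cos(3*r)/3 + 4*r**3*sin(3*r)/9 - r**3*cos(3*r) + r**2*sin(3*r) + r**2*cos(3*r)/9 - 2*r*sin(3*r)/27 + 2*r*cos(3*r) - 2*sin(3*r)/3 - 56*cos(3*r)/81 + C

Use integration by parts with u = r**4 + 3*r**3 + r**2 - 4*r + 2, dv = sin(3*r) dr, so v = -cos(3*r)/3.
Apply parts 4 times (tabular method): alternate signs, differentiate u down to 0, integrate dv up.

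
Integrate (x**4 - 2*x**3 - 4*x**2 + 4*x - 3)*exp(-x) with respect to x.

Use integration by parts with u = x**4 - 2*x**3 - 4*x**2 + 4*x - 3, dv = exp(-x) dx, so v = -exp(-x).
Apply parts 4 times (tabular method): alternate signs, differentiate u down to 0, integrate dv up.

(-x**4 - 2*x**3 - 2*x**2 - 8*x - 5)*exp(-x) + C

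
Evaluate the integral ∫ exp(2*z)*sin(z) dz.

Let I denote the integral. Integrate by parts with u = sin(z), dv = exp(2*z) dz, so v = exp(2*z)/2: I = exp(2*z)*sin(z)/2 − (1/2)·∫ exp(2*z)*cos(z) dz.
Apply parts again with u = cos(z), dv = exp(2*z) dz: ∫ exp(2*z)*cos(z) dz = exp(2*z)*cos(z)/2 + (1/2)·I. Substituting back brings back I: I = exp(2*z)*sin(z)/2 - exp(2*z)*cos(z)/4 − (1/4)·I.
Solving for I: (1 + 1/4)·I equals the remaining terms, so I = (4/5)·(exp(2*z)*sin(z)/2 - exp(2*z)*cos(z)/4).

2*exp(2*z)*sin(z)/5 - exp(2*z)*cos(z)/5 + C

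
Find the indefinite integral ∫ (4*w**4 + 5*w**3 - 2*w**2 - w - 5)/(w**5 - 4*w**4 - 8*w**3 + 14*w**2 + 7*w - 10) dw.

3065*log(w - 5)/672 - 305*log(w - 1)/288 + 7*log(w + 1)/24 + 13*log(w + 2)/63 + 1/(24*w - 24) + C

Factor the denominator: (w - 5)*(w - 1)**2*(w + 1)*(w + 2).
Partial-fraction decomposition: 13/(63*(w + 2)) + 7/(24*(w + 1)) - 305/(288*(w - 1)) - 1/(24*(w - 1)**2) + 3065/(672*(w - 5)).
Integrate each term; A/(w−a) gives A·log|w−a|; A/(w−a)² gives −A/(w−a).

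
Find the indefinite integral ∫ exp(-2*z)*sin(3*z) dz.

Let I denote the integral. Integrate by parts with u = sin(3*z), dv = exp(-2*z) dz, so v = -exp(-2*z)/2: I = -exp(-2*z)*sin(3*z)/2 + (3/2)·∫ exp(-2*z)*cos(3*z) dz.
Apply parts again with u = cos(3*z), dv = exp(-2*z) dz: ∫ exp(-2*z)*cos(3*z) dz = -exp(-2*z)*cos(3*z)/2 − (3/2)·I. Substituting back brings back I: I = -exp(-2*z)*sin(3*z)/2 - 3*exp(-2*z)*cos(3*z)/4 − (9/4)·I.
Solving for I: (1 + 9/4)·I equals the remaining terms, so I = (4/13)·(-exp(-2*z)*sin(3*z)/2 - 3*exp(-2*z)*cos(3*z)/4).

-2*exp(-2*z)*sin(3*z)/13 - 3*exp(-2*z)*cos(3*z)/13 + C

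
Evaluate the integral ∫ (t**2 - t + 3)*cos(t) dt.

Use integration by parts with u = t**2 - t + 3, dv = cos(t) dt, so v = sin(t).
Apply parts 2 times (tabular method): alternate signs, differentiate u down to 0, integrate dv up.

t**2*sin(t) - t*sin(t) + 2*t*cos(t) + sin(t) - cos(t) + C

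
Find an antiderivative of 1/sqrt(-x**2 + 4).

Substitute x = 2·sin(θ), so dx = 2·cos(θ) dθ and the radical becomes sqrt(-x**2 + 4) = 2·cos(θ) by the Pythagorean identity.
Integrate the resulting trig expression in θ, then back-substitute θ = asin(x/2), sin(θ) = x/2, cos(θ) = sqrt(-x**2 + 4)/2 (absorbing any constant into C).

asin(x/2) + C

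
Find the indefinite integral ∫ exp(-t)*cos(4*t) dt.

Let I denote the integral. Integrate by parts with u = cos(4*t), dv = exp(-t) dt, so v = -exp(-t): I = -exp(-t)*cos(4*t) − 4·∫ exp(-t)*sin(4*t) dt.
Apply parts again with u = sin(4*t), dv = exp(-t) dt: ∫ exp(-t)*sin(4*t) dt = -exp(-t)*sin(4*t) + 4·I. Substituting back brings back I: I = 4*exp(-t)*sin(4*t) - exp(-t)*cos(4*t) − 16·I.
Solving for I: (1 + 16)·I equals the remaining terms, so I = (1/17)·(4*exp(-t)*sin(4*t) - exp(-t)*cos(4*t)).

4*exp(-t)*sin(4*t)/17 - exp(-t)*cos(4*t)/17 + C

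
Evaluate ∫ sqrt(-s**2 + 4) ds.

Substitute s = 2·sin(θ), so ds = 2·cos(θ) dθ and the radical becomes sqrt(-s**2 + 4) = 2·cos(θ) by the Pythagorean identity.
Integrate the resulting trig expression in θ, then back-substitute θ = asin(s/2), sin(θ) = s/2, cos(θ) = sqrt(-s**2 + 4)/2 (absorbing any constant into C).

s*sqrt(-s**2 + 4)/2 + 2*asin(s/2) + C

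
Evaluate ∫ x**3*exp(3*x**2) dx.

Let u = x², du = 2x dx; rewrite as (1/2)∫ u^1·exp(3u) du.
Now integrate by parts 1 time.

(3*x**2 - 1)*exp(3*x**2)/18 + C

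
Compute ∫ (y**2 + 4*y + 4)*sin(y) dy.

-y**2*cos(y) + 2*y*sin(y) - 4*y*cos(y) + 4*sin(y) - 2*cos(y) + C

Use integration by parts with u = y**2 + 4*y + 4, dv = sin(y) dy, so v = -cos(y).
Apply parts 2 times (tabular method): alternate signs, differentiate u down to 0, integrate dv up.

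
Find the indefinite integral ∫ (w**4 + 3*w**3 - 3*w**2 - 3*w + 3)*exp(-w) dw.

Use integration by parts with u = w**4 + 3*w**3 - 3*w**2 - 3*w + 3, dv = exp(-w) dw, so v = -exp(-w).
Apply parts 4 times (tabular method): alternate signs, differentiate u down to 0, integrate dv up.

(-w**4 - 7*w**3 - 18*w**2 - 33*w - 36)*exp(-w) + C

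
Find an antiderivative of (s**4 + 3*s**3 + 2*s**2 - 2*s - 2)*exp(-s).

Use integration by parts with u = s**4 + 3*s**3 + 2*s**2 - 2*s - 2, dv = exp(-s) ds, so v = -exp(-s).
Apply parts 4 times (tabular method): alternate signs, differentiate u down to 0, integrate dv up.

(-s**4 - 7*s**3 - 23*s**2 - 44*s - 42)*exp(-s) + C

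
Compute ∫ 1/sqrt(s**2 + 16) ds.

Substitute s = 4·tan(θ), so ds = 4·sec(θ)^2 dθ and the radical becomes sqrt(s**2 + 16) = 4·sec(θ) by the Pythagorean identity.
Integrate the resulting trig expression in θ, then back-substitute tan(θ) = s/4, sec(θ) = sqrt(s**2 + 16)/4 (absorbing any constant into C).

log(s + sqrt(s**2 + 16)) + C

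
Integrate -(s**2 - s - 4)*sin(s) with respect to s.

s**2*cos(s) - 2*s*sin(s) - s*cos(s) + sin(s) - 6*cos(s) + C

Use integration by parts with u = s**2 - s - 4, dv = -sin(s) ds, so v = cos(s).
Apply parts 2 times (tabular method): alternate signs, differentiate u down to 0, integrate dv up.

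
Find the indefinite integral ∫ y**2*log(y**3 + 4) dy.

Let u = y**3 + 4, so du = (3*y**2) dy.
The integral becomes (1/3)·∫ log(u) du; integrate by parts with u′=log(u), dv′=du.

y**3*log(y**3 + 4)/3 - y**3/3 + 4*log(y**3 + 4)/3 + C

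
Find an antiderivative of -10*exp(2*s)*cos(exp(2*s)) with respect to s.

Let u = exp(2*s), so du = (2*exp(2*s)) ds.
Rewriting, the integral becomes -5·∫ cos(u) du = -5·sin(u).
Substituting back, u = exp(2*s).

-5*sin(exp(2*s)) + C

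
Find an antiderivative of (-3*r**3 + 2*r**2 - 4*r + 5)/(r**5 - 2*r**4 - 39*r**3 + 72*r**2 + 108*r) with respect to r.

Factor the denominator: r*(r - 6)*(r - 3)*(r + 1)*(r + 6).
Partial-fraction decomposition: 749/(3240*(r + 6)) - 1/(10*(r + 1)) + 35/(162*(r - 3)) - 85/(216*(r - 6)) + 5/(108*r).
Integrate each term: A/(r−a) contributes A·log|r−a|.

5*log(r)/108 - 85*log(r - 6)/216 + 35*log(r - 3)/162 - log(r + 1)/10 + 749*log(r + 6)/3240 + C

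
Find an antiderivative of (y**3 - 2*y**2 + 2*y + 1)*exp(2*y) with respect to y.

Use integration by parts with u = y**3 - 2*y**2 + 2*y + 1, dv = exp(2*y) dy, so v = exp(2*y)/2.
Apply parts 3 times (tabular method): alternate signs, differentiate u down to 0, integrate dv up.

(4*y**3 - 14*y**2 + 22*y - 7)*exp(2*y)/8 + C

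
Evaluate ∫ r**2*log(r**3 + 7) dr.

r**3*log(r**3 + 7)/3 - r**3/3 + 7*log(r**3 + 7)/3 + C

Let u = r**3 + 7, so du = (3*r**2) dr.
The integral becomes (1/3)·∫ log(u) du; integrate by parts with u′=log(u), dv′=du.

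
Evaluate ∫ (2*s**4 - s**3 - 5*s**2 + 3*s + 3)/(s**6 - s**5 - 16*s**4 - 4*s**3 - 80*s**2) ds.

-57*log(s)/1600 + 1018*log(s - 5)/6525 - 487*log(s + 4)/2880 + 113*log(s**2 + 4)/4640 + 337*atan(s/2)/1160 + 3/(80*s) + C

Factor the denominator: s**2*(s - 5)*(s + 4)*(s**2 + 4).
Partial-fraction decomposition: (113*s + 1348)/(2320*(s**2 + 4)) - 487/(2880*(s + 4)) + 1018/(6525*(s - 5)) - 57/(1600*s) - 3/(80*s**2).
Integrate each term; A/(s−a) gives A·log|s−a|; the (Bs+D)/(s²+p²) term gives a log and an atan.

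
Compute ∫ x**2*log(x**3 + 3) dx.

Let u = x**3 + 3, so du = (3*x**2) dx.
The integral becomes (1/3)·∫ log(u) du; integrate by parts with u′=log(u), dv′=du.

x**3*log(x**3 + 3)/3 - x**3/3 + log(x**3 + 3) + C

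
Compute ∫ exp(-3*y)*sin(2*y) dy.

-3*exp(-3*y)*sin(2*y)/13 - 2*exp(-3*y)*cos(2*y)/13 + C

Let I denote the integral. Integrate by parts with u = sin(2*y), dv = exp(-3*y) dy, so v = -exp(-3*y)/3: I = -exp(-3*y)*sin(2*y)/3 + (2/3)·∫ exp(-3*y)*cos(2*y) dy.
Apply parts again with u = cos(2*y), dv = exp(-3*y) dy: ∫ exp(-3*y)*cos(2*y) dy = -exp(-3*y)*cos(2*y)/3 − (2/3)·I. Substituting back brings back I: I = -exp(-3*y)*sin(2*y)/3 - 2*exp(-3*y)*cos(2*y)/9 − (4/9)·I.
Solving for I: (1 + 4/9)·I equals the remaining terms, so I = (9/13)·(-exp(-3*y)*sin(2*y)/3 - 2*exp(-3*y)*cos(2*y)/9).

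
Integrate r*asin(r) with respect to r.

Use integration by parts with u = arcsin(r), dv = r dr.
Then du = 1/sqrt(-r**2 + 1) dr.

r**2*asin(r)/2 + r*sqrt(-r**2 + 1)/4 - asin(r)/4 + C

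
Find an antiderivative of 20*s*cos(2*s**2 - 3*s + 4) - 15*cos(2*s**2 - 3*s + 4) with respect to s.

Let u = 2*s**2 - 3*s + 4, so du = (4*s - 3) ds.
Rewriting, the integral becomes 5·∫ cos(u) du = 5·sin(u).
Substituting back, u = 2*s**2 - 3*s + 4.

5*sin(2*s**2 - 3*s + 4) + C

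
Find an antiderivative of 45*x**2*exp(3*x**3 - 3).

5*exp(3*x**3 - 3) + C

Let u = 3*x**3 - 3, so du = (9*x**2) dx.
Rewriting, the integral becomes 5·∫ e^u du = 5·e^u.
Substituting back, u = 3*x**3 - 3.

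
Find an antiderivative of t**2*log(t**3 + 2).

Let u = t**3 + 2, so du = (3*t**2) dt.
The integral becomes (1/3)·∫ log(u) du; integrate by parts with u′=log(u), dv′=du.

t**3*log(t**3 + 2)/3 - t**3/3 + 2*log(t**3 + 2)/3 + C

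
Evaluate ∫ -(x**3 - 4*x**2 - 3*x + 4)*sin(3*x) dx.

x**3*cos(3*x)/3 - x**2*sin(3*x)/3 - 4*x**2*cos(3*x)/3 + 8*x*sin(3*x)/9 - 11*x*cos(3*x)/9 + 11*sin(3*x)/27 + 44*cos(3*x)/27 + C

Use integration by parts with u = x**3 - 4*x**2 - 3*x + 4, dv = -sin(3*x) dx, so v = cos(3*x)/3.
Apply parts 3 times (tabular method): alternate signs, differentiate u down to 0, integrate dv up.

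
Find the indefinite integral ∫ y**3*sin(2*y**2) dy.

Let u = y², du = 2y dy; rewrite as (1/2)∫ u^1·sin(2u) du.
Now integrate by parts 1 time.

-y**2*cos(2*y**2)/4 + sin(2*y**2)/8 + C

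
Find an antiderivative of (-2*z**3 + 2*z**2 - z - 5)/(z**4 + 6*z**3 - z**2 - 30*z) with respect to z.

Factor the denominator: z*(z - 2)*(z + 3)*(z + 5).
Partial-fraction decomposition: -30/(7*(z + 5)) + 7/(3*(z + 3)) - 3/(14*(z - 2)) + 1/(6*z).
Integrate each term: A/(z−a) contributes A·log|z−a|.

log(z)/6 - 3*log(z - 2)/14 + 7*log(z + 3)/3 - 30*log(z + 5)/7 + C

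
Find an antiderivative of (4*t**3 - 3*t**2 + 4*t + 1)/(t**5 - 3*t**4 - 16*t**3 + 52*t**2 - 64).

Factor the denominator: (t - 4)*(t - 2)**2*(t + 1)*(t + 4).
Partial-fraction decomposition: -319/(864*(t + 4)) + 2/(27*(t + 1)) - 10/(9*(t - 2)) - 29/(36*(t - 2)**2) + 45/(32*(t - 4)).
Integrate each term; A/(t−a) gives A·log|t−a|; A/(t−a)² gives −A/(t−a).

45*log(t - 4)/32 - 10*log(t - 2)/9 + 2*log(t + 1)/27 - 319*log(t + 4)/864 + 29/(36*t - 72) + C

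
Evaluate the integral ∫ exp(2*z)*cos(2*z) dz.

Let I denote the integral. Integrate by parts with u = cos(2*z), dv = exp(2*z) dz, so v = exp(2*z)/2: I = exp(2*z)*cos(2*z)/2 + ∫ exp(2*z)*sin(2*z) dz.
Apply parts again with u = sin(2*z), dv = exp(2*z) dz: ∫ exp(2*z)*sin(2*z) dz = exp(2*z)*sin(2*z)/2 − I. Substituting back brings back I: I = exp(2*z)*sin(2*z)/2 + exp(2*z)*cos(2*z)/2 − I.
Solving for I: (1 + 1)·I equals the remaining terms, so I = (1/2)·(exp(2*z)*sin(2*z)/2 + exp(2*z)*cos(2*z)/2).

exp(2*z)*sin(2*z)/4 + exp(2*z)*cos(2*z)/4 + C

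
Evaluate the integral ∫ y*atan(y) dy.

y**2*atan(y)/2 - y/2 + atan(y)/2 + C

Use integration by parts with u = arctan(y), dv = y dy.
Then du = 1/(y**2 + 1) dy.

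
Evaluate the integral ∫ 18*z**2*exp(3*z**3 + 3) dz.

Let u = 3*z**3 + 3, so du = (9*z**2) dz.
Rewriting, the integral becomes 2·∫ e^u du = 2·e^u.
Substituting back, u = 3*z**3 + 3.

2*exp(3*z**3 + 3) + C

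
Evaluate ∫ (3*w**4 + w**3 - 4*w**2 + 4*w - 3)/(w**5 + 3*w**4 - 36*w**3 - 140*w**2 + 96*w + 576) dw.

1327*log(w - 6)/1200 - log(w - 2)/16 + 11*log(w + 3)/3 - 171*log(w + 4)/100 + 207/(20*w + 80) + C

Factor the denominator: (w - 6)*(w - 2)*(w + 3)*(w + 4)**2.
Partial-fraction decomposition: -171/(100*(w + 4)) - 207/(20*(w + 4)**2) + 11/(3*(w + 3)) - 1/(16*(w - 2)) + 1327/(1200*(w - 6)).
Integrate each term; A/(w−a) gives A·log|w−a|; A/(w−a)² gives −A/(w−a).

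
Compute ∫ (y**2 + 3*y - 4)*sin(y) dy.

Use integration by parts with u = y**2 + 3*y - 4, dv = sin(y) dy, so v = -cos(y).
Apply parts 2 times (tabular method): alternate signs, differentiate u down to 0, integrate dv up.

-y**2*cos(y) + 2*y*sin(y) - 3*y*cos(y) + 3*sin(y) + 6*cos(y) + C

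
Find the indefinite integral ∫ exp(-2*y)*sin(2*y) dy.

Let I denote the integral. Integrate by parts with u = sin(2*y), dv = exp(-2*y) dy, so v = -exp(-2*y)/2: I = -exp(-2*y)*sin(2*y)/2 + ∫ exp(-2*y)*cos(2*y) dy.
Apply parts again with u = cos(2*y), dv = exp(-2*y) dy: ∫ exp(-2*y)*cos(2*y) dy = -exp(-2*y)*cos(2*y)/2 − I. Substituting back brings back I: I = -exp(-2*y)*sin(2*y)/2 - exp(-2*y)*cos(2*y)/2 − I.
Solving for I: (1 + 1)·I equals the remaining terms, so I = (1/2)·(-exp(-2*y)*sin(2*y)/2 - exp(-2*y)*cos(2*y)/2).

-exp(-2*y)*sin(2*y)/4 - exp(-2*y)*cos(2*y)/4 + C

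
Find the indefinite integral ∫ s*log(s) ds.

s**2*log(s)/2 - s**2/4 + C

Use integration by parts with u = log(s), dv = s ds.
Then du = 1/s ds and v = s**2/2.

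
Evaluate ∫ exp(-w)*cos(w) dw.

exp(-w)*sin(w)/2 - exp(-w)*cos(w)/2 + C

Let I denote the integral. Integrate by parts with u = cos(w), dv = exp(-w) dw, so v = -exp(-w): I = -exp(-w)*cos(w) − ∫ exp(-w)*sin(w) dw.
Apply parts again with u = sin(w), dv = exp(-w) dw: ∫ exp(-w)*sin(w) dw = -exp(-w)*sin(w) + I. Substituting back brings back I: I = exp(-w)*sin(w) - exp(-w)*cos(w) − I.
Solving for I: (1 + 1)·I equals the remaining terms, so I = (1/2)·(exp(-w)*sin(w) - exp(-w)*cos(w)).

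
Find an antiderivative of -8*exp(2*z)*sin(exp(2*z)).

4*cos(exp(2*z)) + C

Let u = exp(2*z), so du = (2*exp(2*z)) dz.
Rewriting, the integral becomes -4·∫ sin(u) du = -4·-cos(u).
Substituting back, u = exp(2*z).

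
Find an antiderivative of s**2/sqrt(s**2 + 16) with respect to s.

s*sqrt(s**2 + 16)/2 - 8*log(s + sqrt(s**2 + 16)) + C

Substitute s = 4·tan(θ), so ds = 4·sec(θ)^2 dθ and the radical becomes sqrt(s**2 + 16) = 4·sec(θ) by the Pythagorean identity.
Integrate the resulting trig expression in θ, then back-substitute tan(θ) = s/4, sec(θ) = sqrt(s**2 + 16)/4 (absorbing any constant into C).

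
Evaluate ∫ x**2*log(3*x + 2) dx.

Use integration by parts with u = log(3*x + 2), dv = x**2 dx.
Then du = 3/(3*x + 2) dx and v = x**3/3.

x**3*log(3*x + 2)/3 - x**3/9 + x**2/9 - 4*x/27 + 8*log(3*x + 2)/81 + C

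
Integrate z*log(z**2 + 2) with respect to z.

z**2*log(z**2 + 2)/2 - z**2/2 + log(z**2 + 2) + C

Let u = z**2 + 2, so du = (2*z) dz.
The integral becomes (1/2)·∫ log(u) du; integrate by parts with u′=log(u), dv′=du.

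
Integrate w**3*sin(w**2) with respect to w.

Let u = w², du = 2w dw; rewrite as (1/2)∫ u^1·sin(1u) du.
Now integrate by parts 1 time.

-w**2*cos(w**2)/2 + sin(w**2)/2 + C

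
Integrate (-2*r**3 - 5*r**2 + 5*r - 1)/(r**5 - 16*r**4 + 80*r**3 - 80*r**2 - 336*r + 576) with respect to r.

Factor the denominator: (r - 6)**2*(r - 4)*(r - 2)*(r + 2).
Partial-fraction decomposition: -5/(512*(r + 2)) + 27/(128*(r - 2)) - 63/(16*(r - 4)) + 1913/(512*(r - 6)) - 583/(64*(r - 6)**2).
Integrate each term; A/(r−a) gives A·log|r−a|; A/(r−a)² gives −A/(r−a).

1913*log(r - 6)/512 - 63*log(r - 4)/16 + 27*log(r - 2)/128 - 5*log(r + 2)/512 + 583/(64*r - 384) + C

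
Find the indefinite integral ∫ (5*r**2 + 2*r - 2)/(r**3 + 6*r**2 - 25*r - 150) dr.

133*log(r - 5)/110 - 113*log(r + 5)/10 + 166*log(r + 6)/11 + C

Factor the denominator: (r - 5)*(r + 5)*(r + 6).
Partial-fraction decomposition: 166/(11*(r + 6)) - 113/(10*(r + 5)) + 133/(110*(r - 5)).
Integrate each term: A/(r−a) contributes A·log|r−a|.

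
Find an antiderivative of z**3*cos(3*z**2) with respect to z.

z**2*sin(3*z**2)/6 + cos(3*z**2)/18 + C

Let u = z², du = 2z dz; rewrite as (1/2)∫ u^1·cos(3u) du.
Now integrate by parts 1 time.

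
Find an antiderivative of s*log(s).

Use integration by parts with u = log(s), dv = s ds.
Then du = 1/s ds and v = s**2/2.

s**2*log(s)/2 - s**2/4 + C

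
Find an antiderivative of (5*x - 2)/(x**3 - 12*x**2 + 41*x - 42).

33*log(x - 7)/20 - 13*log(x - 3)/4 + 8*log(x - 2)/5 + C

Factor the denominator: (x - 7)*(x - 3)*(x - 2).
Partial-fraction decomposition: 8/(5*(x - 2)) - 13/(4*(x - 3)) + 33/(20*(x - 7)).
Integrate each term: A/(x−a) contributes A·log|x−a|.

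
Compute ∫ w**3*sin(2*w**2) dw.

-w**2*cos(2*w**2)/4 + sin(2*w**2)/8 + C

Let u = w², du = 2w dw; rewrite as (1/2)∫ u^1·sin(2u) du.
Now integrate by parts 1 time.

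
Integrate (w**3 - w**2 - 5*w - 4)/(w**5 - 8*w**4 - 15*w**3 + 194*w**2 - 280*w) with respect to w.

log(w)/70 + 17*log(w - 7)/84 - log(w - 4)/9 - log(w - 2)/14 - 43*log(w + 5)/1260 + C

Factor the denominator: w*(w - 7)*(w - 4)*(w - 2)*(w + 5).
Partial-fraction decomposition: -43/(1260*(w + 5)) - 1/(14*(w - 2)) - 1/(9*(w - 4)) + 17/(84*(w - 7)) + 1/(70*w).
Integrate each term: A/(w−a) contributes A·log|w−a|.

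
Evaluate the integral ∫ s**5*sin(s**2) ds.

Let u = s², du = 2s ds; rewrite as (1/2)∫ u^2·sin(1u) du.
Now integrate by parts 2 times.

-s**4*cos(s**2)/2 + s**2*sin(s**2) + cos(s**2) + C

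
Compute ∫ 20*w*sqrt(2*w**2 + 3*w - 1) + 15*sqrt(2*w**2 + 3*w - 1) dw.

Let u = 2*w**2 + 3*w - 1, so du = (4*w + 3) dw.
Rewriting, the integral becomes 5·∫ √u du = 5·(2/3)u^(3/2).
Substituting back, u = 2*w**2 + 3*w - 1.

10*(2*w**2 + 3*w - 1)**(3/2)/3 + C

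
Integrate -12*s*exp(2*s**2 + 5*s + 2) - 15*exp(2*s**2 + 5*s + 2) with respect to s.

Let u = 2*s**2 + 5*s + 2, so du = (4*s + 5) ds.
Rewriting, the integral becomes -3·∫ e^u du = -3·e^u.
Substituting back, u = 2*s**2 + 5*s + 2.

-3*exp(2*s**2 + 5*s + 2) + C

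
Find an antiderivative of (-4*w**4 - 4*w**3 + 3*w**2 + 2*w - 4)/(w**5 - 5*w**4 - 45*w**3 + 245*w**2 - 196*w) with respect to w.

Factor the denominator: w*(w - 7)*(w - 4)*(w - 1)*(w + 7).
Partial-fraction decomposition: -8103/(8624*(w + 7)) - 7/(144*(w - 1)) + 307/(99*(w - 4)) - 10819/(1764*(w - 7)) + 1/(49*w).
Integrate each term: A/(w−a) contributes A·log|w−a|.

log(w)/49 - 10819*log(w - 7)/1764 + 307*log(w - 4)/99 - 7*log(w - 1)/144 - 8103*log(w + 7)/8624 + C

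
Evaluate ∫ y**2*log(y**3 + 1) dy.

Let u = y**3 + 1, so du = (3*y**2) dy.
The integral becomes (1/3)·∫ log(u) du; integrate by parts with u′=log(u), dv′=du.

y**3*log(y**3 + 1)/3 - y**3/3 + log(y**3 + 1)/3 + C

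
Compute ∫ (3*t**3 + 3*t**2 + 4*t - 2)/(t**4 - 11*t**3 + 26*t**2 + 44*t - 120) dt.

389*log(t - 6)/16 - 156*log(t - 5)/7 + 7*log(t - 2)/8 + 11*log(t + 2)/112 + C

Factor the denominator: (t - 6)*(t - 5)*(t - 2)*(t + 2).
Partial-fraction decomposition: 11/(112*(t + 2)) + 7/(8*(t - 2)) - 156/(7*(t - 5)) + 389/(16*(t - 6)).
Integrate each term: A/(t−a) contributes A·log|t−a|.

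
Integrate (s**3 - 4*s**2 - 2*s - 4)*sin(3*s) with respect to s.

-s**3*cos(3*s)/3 + s**2*sin(3*s)/3 + 4*s**2*cos(3*s)/3 - 8*s*sin(3*s)/9 + 8*s*cos(3*s)/9 - 8*sin(3*s)/27 + 28*cos(3*s)/27 + C

Use integration by parts with u = s**3 - 4*s**2 - 2*s - 4, dv = sin(3*s) ds, so v = -cos(3*s)/3.
Apply parts 3 times (tabular method): alternate signs, differentiate u down to 0, integrate dv up.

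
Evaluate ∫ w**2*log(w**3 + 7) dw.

Let u = w**3 + 7, so du = (3*w**2) dw.
The integral becomes (1/3)·∫ log(u) du; integrate by parts with u′=log(u), dv′=du.

w**3*log(w**3 + 7)/3 - w**3/3 + 7*log(w**3 + 7)/3 + C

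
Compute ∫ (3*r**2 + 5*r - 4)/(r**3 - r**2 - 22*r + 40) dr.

Factor the denominator: (r - 4)*(r - 2)*(r + 5).
Partial-fraction decomposition: 46/(63*(r + 5)) - 9/(7*(r - 2)) + 32/(9*(r - 4)).
Integrate each term: A/(r−a) contributes A·log|r−a|.

32*log(r - 4)/9 - 9*log(r - 2)/7 + 46*log(r + 5)/63 + C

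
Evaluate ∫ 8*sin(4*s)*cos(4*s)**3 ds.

Let u = cos(4*s), so du = (-4*sin(4*s)) ds.
Rewriting, the integral becomes -2·∫ u^3 du = -2·u^4/4.
Substituting back, u = cos(4*s).

-cos(4*s)**4/2 + C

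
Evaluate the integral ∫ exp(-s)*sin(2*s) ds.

Let I denote the integral. Integrate by parts with u = sin(2*s), dv = exp(-s) ds, so v = -exp(-s): I = -exp(-s)*sin(2*s) + 2·∫ exp(-s)*cos(2*s) ds.
Apply parts again with u = cos(2*s), dv = exp(-s) ds: ∫ exp(-s)*cos(2*s) ds = -exp(-s)*cos(2*s) − 2·I. Substituting back brings back I: I = -exp(-s)*sin(2*s) - 2*exp(-s)*cos(2*s) − 4·I.
Solving for I: (1 + 4)·I equals the remaining terms, so I = (1/5)·(-exp(-s)*sin(2*s) - 2*exp(-s)*cos(2*s)).

-exp(-s)*sin(2*s)/5 - 2*exp(-s)*cos(2*s)/5 + C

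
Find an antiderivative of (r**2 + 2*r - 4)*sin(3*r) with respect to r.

Use integration by parts with u = r**2 + 2*r - 4, dv = sin(3*r) dr, so v = -cos(3*r)/3.
Apply parts 2 times (tabular method): alternate signs, differentiate u down to 0, integrate dv up.

-r**2*cos(3*r)/3 + 2*r*sin(3*r)/9 - 2*r*cos(3*r)/3 + 2*sin(3*r)/9 + 38*cos(3*r)/27 + C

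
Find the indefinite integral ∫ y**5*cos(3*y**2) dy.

y**4*sin(3*y**2)/6 + y**2*cos(3*y**2)/9 - sin(3*y**2)/27 + C

Let u = y², du = 2y dy; rewrite as (1/2)∫ u^2·cos(3u) du.
Now integrate by parts 2 times.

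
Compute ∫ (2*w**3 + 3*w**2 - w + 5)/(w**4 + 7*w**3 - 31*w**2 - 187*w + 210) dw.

325*log(w - 5)/528 - 9*log(w - 1)/224 - 313*log(w + 6)/77 + 527*log(w + 7)/96 + C

Factor the denominator: (w - 5)*(w - 1)*(w + 6)*(w + 7).
Partial-fraction decomposition: 527/(96*(w + 7)) - 313/(77*(w + 6)) - 9/(224*(w - 1)) + 325/(528*(w - 5)).
Integrate each term: A/(w−a) contributes A·log|w−a|.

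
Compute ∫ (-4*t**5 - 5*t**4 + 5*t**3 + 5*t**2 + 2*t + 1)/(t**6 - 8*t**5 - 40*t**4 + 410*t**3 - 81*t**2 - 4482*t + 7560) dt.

-38629*log(t - 7)/2288 + 1858*log(t - 5)/99 - 46499*log(t - 3)/9072 + 367*log(t + 4)/1386 - 23713*log(t + 6)/23166 + 85/(36*t - 108) + C

Factor the denominator: (t - 7)*(t - 5)*(t - 3)**2*(t + 4)*(t + 6).
Partial-fraction decomposition: -23713/(23166*(t + 6)) + 367/(1386*(t + 4)) - 46499/(9072*(t - 3)) - 85/(36*(t - 3)**2) + 1858/(99*(t - 5)) - 38629/(2288*(t - 7)).
Integrate each term; A/(t−a) gives A·log|t−a|; A/(t−a)² gives −A/(t−a).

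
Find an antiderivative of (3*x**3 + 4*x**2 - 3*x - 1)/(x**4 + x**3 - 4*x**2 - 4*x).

Factor the denominator: x*(x - 2)*(x + 1)*(x + 2).
Partial-fraction decomposition: 3/(8*(x + 2)) + 1/(x + 1) + 11/(8*(x - 2)) + 1/(4*x).
Integrate each term: A/(x−a) contributes A·log|x−a|.

log(x)/4 + 11*log(x - 2)/8 + log(x + 1) + 3*log(x + 2)/8 + C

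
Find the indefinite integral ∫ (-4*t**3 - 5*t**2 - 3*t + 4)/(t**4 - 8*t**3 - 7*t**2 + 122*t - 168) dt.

Factor the denominator: (t - 7)*(t - 3)*(t - 2)*(t + 4).
Partial-fraction decomposition: -32/(77*(t + 4)) - 9/(5*(t - 2)) + 79/(14*(t - 3)) - 817/(110*(t - 7)).
Integrate each term: A/(t−a) contributes A·log|t−a|.

-817*log(t - 7)/110 + 79*log(t - 3)/14 - 9*log(t - 2)/5 - 32*log(t + 4)/77 + C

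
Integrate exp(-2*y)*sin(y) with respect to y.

Let I denote the integral. Integrate by parts with u = sin(y), dv = exp(-2*y) dy, so v = -exp(-2*y)/2: I = -exp(-2*y)*sin(y)/2 + (1/2)·∫ exp(-2*y)*cos(y) dy.
Apply parts again with u = cos(y), dv = exp(-2*y) dy: ∫ exp(-2*y)*cos(y) dy = -exp(-2*y)*cos(y)/2 − (1/2)·I. Substituting back brings back I: I = -exp(-2*y)*sin(y)/2 - exp(-2*y)*cos(y)/4 − (1/4)·I.
Solving for I: (1 + 1/4)·I equals the remaining terms, so I = (4/5)·(-exp(-2*y)*sin(y)/2 - exp(-2*y)*cos(y)/4).

-2*exp(-2*y)*sin(y)/5 - exp(-2*y)*cos(y)/5 + C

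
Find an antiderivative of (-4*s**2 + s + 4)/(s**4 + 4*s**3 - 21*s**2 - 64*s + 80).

Factor the denominator: (s - 4)*(s - 1)*(s + 4)*(s + 5).
Partial-fraction decomposition: 101/(54*(s + 5)) - 8/(5*(s + 4)) - 1/(90*(s - 1)) - 7/(27*(s - 4)).
Integrate each term: A/(s−a) contributes A·log|s−a|.

-7*log(s - 4)/27 - log(s - 1)/90 - 8*log(s + 4)/5 + 101*log(s + 5)/54 + C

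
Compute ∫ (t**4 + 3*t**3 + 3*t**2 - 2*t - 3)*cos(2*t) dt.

t**4*sin(2*t)/2 + 3*t**3*sin(2*t)/2 + t**3*cos(2*t) + 9*t**2*cos(2*t)/4 - 13*t*sin(2*t)/4 - 3*sin(2*t)/2 - 13*cos(2*t)/8 + C

Use integration by parts with u = t**4 + 3*t**3 + 3*t**2 - 2*t - 3, dv = cos(2*t) dt, so v = sin(2*t)/2.
Apply parts 4 times (tabular method): alternate signs, differentiate u down to 0, integrate dv up.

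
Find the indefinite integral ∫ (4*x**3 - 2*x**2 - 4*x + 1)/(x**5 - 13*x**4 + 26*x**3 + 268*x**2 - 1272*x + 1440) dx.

-10677*log(x - 6)/3872 + 209*log(x - 4)/72 - 17*log(x - 2)/224 - 529*log(x + 5)/7623 - 769/(88*x - 528) + C

Factor the denominator: (x - 6)**2*(x - 4)*(x - 2)*(x + 5).
Partial-fraction decomposition: -529/(7623*(x + 5)) - 17/(224*(x - 2)) + 209/(72*(x - 4)) - 10677/(3872*(x - 6)) + 769/(88*(x - 6)**2).
Integrate each term; A/(x−a) gives A·log|x−a|; A/(x−a)² gives −A/(x−a).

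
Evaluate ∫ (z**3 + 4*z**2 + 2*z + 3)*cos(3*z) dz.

Use integration by parts with u = z**3 + 4*z**2 + 2*z + 3, dv = cos(3*z) dz, so v = sin(3*z)/3.
Apply parts 3 times (tabular method): alternate signs, differentiate u down to 0, integrate dv up.

z**3*sin(3*z)/3 + 4*z**2*sin(3*z)/3 + z**2*cos(3*z)/3 + 4*z*sin(3*z)/9 + 8*z*cos(3*z)/9 + 19*sin(3*z)/27 + 4*cos(3*z)/27 + C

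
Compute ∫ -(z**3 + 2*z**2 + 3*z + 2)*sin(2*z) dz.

Use integration by parts with u = z**3 + 2*z**2 + 3*z + 2, dv = -sin(2*z) dz, so v = cos(2*z)/2.
Apply parts 3 times (tabular method): alternate signs, differentiate u down to 0, integrate dv up.

z**3*cos(2*z)/2 - 3*z**2*sin(2*z)/4 + z**2*cos(2*z) - z*sin(2*z) + 3*z*cos(2*z)/4 - 3*sin(2*z)/8 + cos(2*z)/2 + C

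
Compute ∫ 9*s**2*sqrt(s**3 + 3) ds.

2*(s**3 + 3)**(3/2) + C

Let u = s**3 + 3, so du = (3*s**2) ds.
Rewriting, the integral becomes 3·∫ √u du = 3·(2/3)u^(3/2).
Substituting back, u = s**3 + 3.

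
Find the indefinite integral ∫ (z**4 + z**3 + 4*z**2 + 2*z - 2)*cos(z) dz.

Use integration by parts with u = z**4 + z**3 + 4*z**2 + 2*z - 2, dv = cos(z) dz, so v = sin(z).
Apply parts 4 times (tabular method): alternate signs, differentiate u down to 0, integrate dv up.

z**4*sin(z) + z**3*sin(z) + 4*z**3*cos(z) - 8*z**2*sin(z) + 3*z**2*cos(z) - 4*z*sin(z) - 16*z*cos(z) + 14*sin(z) - 4*cos(z) + C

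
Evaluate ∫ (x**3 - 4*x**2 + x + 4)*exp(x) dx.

(x**3 - 7*x**2 + 15*x - 11)*exp(x) + C

Use integration by parts with u = x**3 - 4*x**2 + x + 4, dv = exp(x) dx, so v = exp(x).
Apply parts 3 times (tabular method): alternate signs, differentiate u down to 0, integrate dv up.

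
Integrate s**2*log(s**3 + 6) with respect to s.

s**3*log(s**3 + 6)/3 - s**3/3 + 2*log(s**3 + 6) + C

Let u = s**3 + 6, so du = (3*s**2) ds.
The integral becomes (1/3)·∫ log(u) du; integrate by parts with u′=log(u), dv′=du.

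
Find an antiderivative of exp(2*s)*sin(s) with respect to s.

Let I denote the integral. Integrate by parts with u = sin(s), dv = exp(2*s) ds, so v = exp(2*s)/2: I = exp(2*s)*sin(s)/2 − (1/2)·∫ exp(2*s)*cos(s) ds.
Apply parts again with u = cos(s), dv = exp(2*s) ds: ∫ exp(2*s)*cos(s) ds = exp(2*s)*cos(s)/2 + (1/2)·I. Substituting back brings back I: I = exp(2*s)*sin(s)/2 - exp(2*s)*cos(s)/4 − (1/4)·I.
Solving for I: (1 + 1/4)·I equals the remaining terms, so I = (4/5)·(exp(2*s)*sin(s)/2 - exp(2*s)*cos(s)/4).

2*exp(2*s)*sin(s)/5 - exp(2*s)*cos(s)/5 + C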